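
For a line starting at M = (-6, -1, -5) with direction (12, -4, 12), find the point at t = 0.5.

P(t) = M + t·d
  = (-6 + 12·0.5, -1 + (-4)·0.5, -5 + 12·0.5)
  = (-6 + 6, -1 - 2, -5 + 6)
  = (0, -3, 1)

(0, -3, 1)


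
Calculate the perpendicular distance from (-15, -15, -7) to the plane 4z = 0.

distance = |a·x₀ + b·y₀ + c·z₀ - d| / √(a² + b² + c²)
  = |0·(-15) + 0·(-15) + 4·(-7) - 0| / √(0² + 0² + 4²)
  = |0 + 0 - 28 + 0| / √(0 + 0 + 16)
  = |-28| / √16
  = 28 / 4
  ≈ 7

7


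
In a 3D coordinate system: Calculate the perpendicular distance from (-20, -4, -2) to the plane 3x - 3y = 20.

distance = |a·x₀ + b·y₀ + c·z₀ - d| / √(a² + b² + c²)
  = |3·(-20) + (-3)·(-4) + 0·(-2) - 20| / √(3² + (-3)² + 0²)
  = |-60 + 12 + 0 - 20| / √(9 + 9 + 0)
  = |-68| / √18
  = 68 / 4.243
  ≈ 16.03

16.03


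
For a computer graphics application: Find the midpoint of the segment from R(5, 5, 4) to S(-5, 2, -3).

M = ((x₁+x₂)/2, (y₁+y₂)/2, (z₁+z₂)/2)
  = ((5 - 5)/2, (5 + 2)/2, (4 - 3)/2)
  = (0/2, 7/2, 1/2)
  = (0, 3.5, 0.5)

(0, 3.5, 0.5)


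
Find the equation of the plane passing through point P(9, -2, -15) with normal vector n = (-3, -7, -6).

The plane through P with normal n = (a, b, c) satisfies n·(r - P) = 0,
i.e. ax + by + cz = a·x₀ + b·y₀ + c·z₀.
d = (-3)·9 + (-7)·(-2) + (-6)·(-15)
  = -27 + 14 + 90
  = 77
Equation: -3x - 7y - 6z = 77

-3x - 7y - 6z = 77


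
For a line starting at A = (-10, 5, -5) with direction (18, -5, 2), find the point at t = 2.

P(t) = A + t·d
  = (-10 + 18·2, 5 + (-5)·2, -5 + 2·2)
  = (-10 + 36, 5 - 10, -5 + 4)
  = (26, -5, -1)

(26, -5, -1)


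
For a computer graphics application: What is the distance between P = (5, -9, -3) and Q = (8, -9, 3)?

d = √[(x₂-x₁)² + (y₂-y₁)² + (z₂-z₁)²]
  = √[3² + 0² + 6²]
  = √[9 + 0 + 36]
  = √45
  ≈ 6.708

6.708


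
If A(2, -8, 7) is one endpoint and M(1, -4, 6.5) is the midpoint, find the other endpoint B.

B = 2M - A
  = (2·1 - 2, 2·(-4) - (-8), 2·6.5 - 7)
  = (2 - 2, -8 + 8, 13 - 7)
  = (0, 0, 6)

(0, 0, 6)


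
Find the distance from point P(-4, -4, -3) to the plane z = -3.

distance = |a·x₀ + b·y₀ + c·z₀ - d| / √(a² + b² + c²)
  = |0·(-4) + 0·(-4) + 1·(-3) - (-3)| / √(0² + 0² + 1²)
  = |0 + 0 - 3 + 3| / √(0 + 0 + 1)
  = |0| / √1
  = 0 / 1
  ≈ 0

0


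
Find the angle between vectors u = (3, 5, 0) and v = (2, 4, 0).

u·v = 3·2 + 5·4 + 0·0 = 6 + 20 + 0 = 26
|u| = √(3² + 5² + 0²) = √34 ≈ 5.831
|v| = √(2² + 4² + 0²) = √20 ≈ 4.472
cos θ = (u·v)/(|u||v|) = 26/(5.831·4.472) ≈ 0.9971
θ = arccos(0.9971) ≈ 4.399°

4.399°


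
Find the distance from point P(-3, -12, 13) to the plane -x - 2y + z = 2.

distance = |a·x₀ + b·y₀ + c·z₀ - d| / √(a² + b² + c²)
  = |(-1)·(-3) + (-2)·(-12) + 1·13 - 2| / √((-1)² + (-2)² + 1²)
  = |3 + 24 + 13 - 2| / √(1 + 4 + 1)
  = |38| / √6
  = 38 / 2.449
  ≈ 15.51

15.51


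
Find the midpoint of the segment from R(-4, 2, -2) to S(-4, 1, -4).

M = ((x₁+x₂)/2, (y₁+y₂)/2, (z₁+z₂)/2)
  = ((-4 - 4)/2, (2 + 1)/2, (-2 - 4)/2)
  = (-8/2, 3/2, -6/2)
  = (-4, 1.5, -3)

(-4, 1.5, -3)


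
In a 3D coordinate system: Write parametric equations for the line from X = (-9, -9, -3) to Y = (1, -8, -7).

Direction vector d = Y - X = (1 + 9, -8 + 9, -7 + 3) = (10, 1, -4)
Parametric form r = X + t·d:
x = -9 + 10t, y = -9 + t, z = -3 - 4t

x = -9 + 10t, y = -9 + t, z = -3 - 4t


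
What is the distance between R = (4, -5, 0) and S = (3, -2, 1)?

d = √[(x₂-x₁)² + (y₂-y₁)² + (z₂-z₁)²]
  = √[(-1)² + 3² + 1²]
  = √[1 + 9 + 1]
  = √11
  ≈ 3.317

3.317


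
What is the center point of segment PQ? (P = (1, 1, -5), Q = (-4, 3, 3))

M = ((x₁+x₂)/2, (y₁+y₂)/2, (z₁+z₂)/2)
  = ((1 - 4)/2, (1 + 3)/2, (-5 + 3)/2)
  = (-3/2, 4/2, -2/2)
  = (-1.5, 2, -1)

(-1.5, 2, -1)


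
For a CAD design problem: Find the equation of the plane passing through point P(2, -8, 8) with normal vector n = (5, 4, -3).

The plane through P with normal n = (a, b, c) satisfies n·(r - P) = 0,
i.e. ax + by + cz = a·x₀ + b·y₀ + c·z₀.
d = 5·2 + 4·(-8) + (-3)·8
  = 10 - 32 - 24
  = -46
Equation: 5x + 4y - 3z = -46

5x + 4y - 3z = -46


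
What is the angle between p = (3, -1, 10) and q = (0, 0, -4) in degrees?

p·q = 3·0 + (-1)·0 + 10·(-4) = 0 + 0 - 40 = -40
|p| = √(3² + (-1)² + 10²) = √110 ≈ 10.49
|q| = √(0² + 0² + (-4)²) = √16 ≈ 4
cos θ = (p·q)/(|p||q|) = -40/(10.49·4) ≈ -0.9535
θ = arccos(-0.9535) ≈ 162.5°

162.5°


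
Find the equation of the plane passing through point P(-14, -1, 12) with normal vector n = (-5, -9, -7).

The plane through P with normal n = (a, b, c) satisfies n·(r - P) = 0,
i.e. ax + by + cz = a·x₀ + b·y₀ + c·z₀.
d = (-5)·(-14) + (-9)·(-1) + (-7)·12
  = 70 + 9 - 84
  = -5
Equation: -5x - 9y - 7z = -5

-5x - 9y - 7z = -5


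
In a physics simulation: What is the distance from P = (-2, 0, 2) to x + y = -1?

distance = |a·x₀ + b·y₀ + c·z₀ - d| / √(a² + b² + c²)
  = |1·(-2) + 1·0 + 0·2 - (-1)| / √(1² + 1² + 0²)
  = |-2 + 0 + 0 + 1| / √(1 + 1 + 0)
  = |-1| / √2
  = 1 / 1.414
  ≈ 0.7071

0.7071


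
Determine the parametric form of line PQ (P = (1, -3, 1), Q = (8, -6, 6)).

Direction vector d = Q - P = (8 - 1, -6 + 3, 6 - 1) = (7, -3, 5)
Parametric form r = P + t·d:
x = 1 + 7t, y = -3 - 3t, z = 1 + 5t

x = 1 + 7t, y = -3 - 3t, z = 1 + 5t


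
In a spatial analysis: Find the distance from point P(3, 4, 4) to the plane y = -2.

distance = |a·x₀ + b·y₀ + c·z₀ - d| / √(a² + b² + c²)
  = |0·3 + 1·4 + 0·4 - (-2)| / √(0² + 1² + 0²)
  = |0 + 4 + 0 + 2| / √(0 + 1 + 0)
  = |6| / √1
  = 6 / 1
  ≈ 6

6


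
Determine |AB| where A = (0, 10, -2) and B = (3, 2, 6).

d = √[(x₂-x₁)² + (y₂-y₁)² + (z₂-z₁)²]
  = √[3² + (-8)² + 8²]
  = √[9 + 64 + 64]
  = √137
  ≈ 11.7

11.7


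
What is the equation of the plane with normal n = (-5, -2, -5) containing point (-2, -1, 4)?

The plane through P with normal n = (a, b, c) satisfies n·(r - P) = 0,
i.e. ax + by + cz = a·x₀ + b·y₀ + c·z₀.
d = (-5)·(-2) + (-2)·(-1) + (-5)·4
  = 10 + 2 - 20
  = -8
Equation: -5x - 2y - 5z = -8

-5x - 2y - 5z = -8


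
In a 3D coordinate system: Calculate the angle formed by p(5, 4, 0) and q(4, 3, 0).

p·q = 5·4 + 4·3 + 0·0 = 20 + 12 + 0 = 32
|p| = √(5² + 4² + 0²) = √41 ≈ 6.403
|q| = √(4² + 3² + 0²) = √25 ≈ 5
cos θ = (p·q)/(|p||q|) = 32/(6.403·5) ≈ 0.9995
θ = arccos(0.9995) ≈ 1.79°

1.79°


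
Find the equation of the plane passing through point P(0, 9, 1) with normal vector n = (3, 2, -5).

The plane through P with normal n = (a, b, c) satisfies n·(r - P) = 0,
i.e. ax + by + cz = a·x₀ + b·y₀ + c·z₀.
d = 3·0 + 2·9 + (-5)·1
  = 0 + 18 - 5
  = 13
Equation: 3x + 2y - 5z = 13

3x + 2y - 5z = 13


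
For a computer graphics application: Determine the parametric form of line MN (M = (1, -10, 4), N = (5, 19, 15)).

Direction vector d = N - M = (5 - 1, 19 + 10, 15 - 4) = (4, 29, 11)
Parametric form r = M + t·d:
x = 1 + 4t, y = -10 + 29t, z = 4 + 11t

x = 1 + 4t, y = -10 + 29t, z = 4 + 11t


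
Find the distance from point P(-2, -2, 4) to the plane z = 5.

distance = |a·x₀ + b·y₀ + c·z₀ - d| / √(a² + b² + c²)
  = |0·(-2) + 0·(-2) + 1·4 - 5| / √(0² + 0² + 1²)
  = |0 + 0 + 4 - 5| / √(0 + 0 + 1)
  = |-1| / √1
  = 1 / 1
  ≈ 1

1


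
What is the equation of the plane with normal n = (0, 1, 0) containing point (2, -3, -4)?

The plane through P with normal n = (a, b, c) satisfies n·(r - P) = 0,
i.e. ax + by + cz = a·x₀ + b·y₀ + c·z₀.
d = 0·2 + 1·(-3) + 0·(-4)
  = 0 - 3 + 0
  = -3
Equation: y = -3

y = -3


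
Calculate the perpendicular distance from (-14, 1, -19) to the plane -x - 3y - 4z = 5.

distance = |a·x₀ + b·y₀ + c·z₀ - d| / √(a² + b² + c²)
  = |(-1)·(-14) + (-3)·1 + (-4)·(-19) - 5| / √((-1)² + (-3)² + (-4)²)
  = |14 - 3 + 76 - 5| / √(1 + 9 + 16)
  = |82| / √26
  = 82 / 5.099
  ≈ 16.08

16.08


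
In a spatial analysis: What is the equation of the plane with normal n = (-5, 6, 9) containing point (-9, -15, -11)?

The plane through P with normal n = (a, b, c) satisfies n·(r - P) = 0,
i.e. ax + by + cz = a·x₀ + b·y₀ + c·z₀.
d = (-5)·(-9) + 6·(-15) + 9·(-11)
  = 45 - 90 - 99
  = -144
Equation: -5x + 6y + 9z = -144

-5x + 6y + 9z = -144


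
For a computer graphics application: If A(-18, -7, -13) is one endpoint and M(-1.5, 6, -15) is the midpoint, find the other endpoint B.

B = 2M - A
  = (2·(-1.5) - (-18), 2·6 - (-7), 2·(-15) - (-13))
  = (-3 + 18, 12 + 7, -30 + 13)
  = (15, 19, -17)

(15, 19, -17)


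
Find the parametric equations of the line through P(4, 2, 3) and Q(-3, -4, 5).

Direction vector d = Q - P = (-3 - 4, -4 - 2, 5 - 3) = (-7, -6, 2)
Parametric form r = P + t·d:
x = 4 - 7t, y = 2 - 6t, z = 3 + 2t

x = 4 - 7t, y = 2 - 6t, z = 3 + 2t


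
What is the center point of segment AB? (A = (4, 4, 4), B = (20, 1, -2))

M = ((x₁+x₂)/2, (y₁+y₂)/2, (z₁+z₂)/2)
  = ((4 + 20)/2, (4 + 1)/2, (4 - 2)/2)
  = (24/2, 5/2, 2/2)
  = (12, 2.5, 1)

(12, 2.5, 1)


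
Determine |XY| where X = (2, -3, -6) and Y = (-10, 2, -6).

d = √[(x₂-x₁)² + (y₂-y₁)² + (z₂-z₁)²]
  = √[(-12)² + 5² + 0²]
  = √[144 + 25 + 0]
  = √169
  ≈ 13

13


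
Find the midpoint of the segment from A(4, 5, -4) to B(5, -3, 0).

M = ((x₁+x₂)/2, (y₁+y₂)/2, (z₁+z₂)/2)
  = ((4 + 5)/2, (5 - 3)/2, (-4 + 0)/2)
  = (9/2, 2/2, -4/2)
  = (4.5, 1, -2)

(4.5, 1, -2)


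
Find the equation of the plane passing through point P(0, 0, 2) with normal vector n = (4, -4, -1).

The plane through P with normal n = (a, b, c) satisfies n·(r - P) = 0,
i.e. ax + by + cz = a·x₀ + b·y₀ + c·z₀.
d = 4·0 + (-4)·0 + (-1)·2
  = 0 + 0 - 2
  = -2
Equation: 4x - 4y - z = -2

4x - 4y - z = -2


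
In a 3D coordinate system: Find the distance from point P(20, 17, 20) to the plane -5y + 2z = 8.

distance = |a·x₀ + b·y₀ + c·z₀ - d| / √(a² + b² + c²)
  = |0·20 + (-5)·17 + 2·20 - 8| / √(0² + (-5)² + 2²)
  = |0 - 85 + 40 - 8| / √(0 + 25 + 4)
  = |-53| / √29
  = 53 / 5.385
  ≈ 9.842

9.842


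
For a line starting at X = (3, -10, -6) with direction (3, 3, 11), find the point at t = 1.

P(t) = X + t·d
  = (3 + 3·1, -10 + 3·1, -6 + 11·1)
  = (3 + 3, -10 + 3, -6 + 11)
  = (6, -7, 5)

(6, -7, 5)


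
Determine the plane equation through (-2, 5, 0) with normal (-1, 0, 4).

The plane through P with normal n = (a, b, c) satisfies n·(r - P) = 0,
i.e. ax + by + cz = a·x₀ + b·y₀ + c·z₀.
d = (-1)·(-2) + 0·5 + 4·0
  = 2 + 0 + 0
  = 2
Equation: -x + 4z = 2

-x + 4z = 2


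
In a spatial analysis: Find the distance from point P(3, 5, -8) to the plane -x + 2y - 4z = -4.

distance = |a·x₀ + b·y₀ + c·z₀ - d| / √(a² + b² + c²)
  = |(-1)·3 + 2·5 + (-4)·(-8) - (-4)| / √((-1)² + 2² + (-4)²)
  = |-3 + 10 + 32 + 4| / √(1 + 4 + 16)
  = |43| / √21
  = 43 / 4.583
  ≈ 9.383

9.383


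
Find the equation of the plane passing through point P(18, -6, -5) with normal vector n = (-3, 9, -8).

The plane through P with normal n = (a, b, c) satisfies n·(r - P) = 0,
i.e. ax + by + cz = a·x₀ + b·y₀ + c·z₀.
d = (-3)·18 + 9·(-6) + (-8)·(-5)
  = -54 - 54 + 40
  = -68
Equation: -3x + 9y - 8z = -68

-3x + 9y - 8z = -68


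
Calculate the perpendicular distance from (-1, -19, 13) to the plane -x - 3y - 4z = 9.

distance = |a·x₀ + b·y₀ + c·z₀ - d| / √(a² + b² + c²)
  = |(-1)·(-1) + (-3)·(-19) + (-4)·13 - 9| / √((-1)² + (-3)² + (-4)²)
  = |1 + 57 - 52 - 9| / √(1 + 9 + 16)
  = |-3| / √26
  = 3 / 5.099
  ≈ 0.5883

0.5883


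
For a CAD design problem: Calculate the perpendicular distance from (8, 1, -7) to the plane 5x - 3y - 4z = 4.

distance = |a·x₀ + b·y₀ + c·z₀ - d| / √(a² + b² + c²)
  = |5·8 + (-3)·1 + (-4)·(-7) - 4| / √(5² + (-3)² + (-4)²)
  = |40 - 3 + 28 - 4| / √(25 + 9 + 16)
  = |61| / √50
  = 61 / 7.071
  ≈ 8.627

8.627


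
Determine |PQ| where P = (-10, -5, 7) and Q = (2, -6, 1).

d = √[(x₂-x₁)² + (y₂-y₁)² + (z₂-z₁)²]
  = √[12² + (-1)² + (-6)²]
  = √[144 + 1 + 36]
  = √181
  ≈ 13.45

13.45


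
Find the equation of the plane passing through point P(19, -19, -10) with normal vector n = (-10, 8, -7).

The plane through P with normal n = (a, b, c) satisfies n·(r - P) = 0,
i.e. ax + by + cz = a·x₀ + b·y₀ + c·z₀.
d = (-10)·19 + 8·(-19) + (-7)·(-10)
  = -190 - 152 + 70
  = -272
Equation: -10x + 8y - 7z = -272

-10x + 8y - 7z = -272


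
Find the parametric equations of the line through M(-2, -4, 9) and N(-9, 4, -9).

Direction vector d = N - M = (-9 + 2, 4 + 4, -9 - 9) = (-7, 8, -18)
Parametric form r = M + t·d:
x = -2 - 7t, y = -4 + 8t, z = 9 - 18t

x = -2 - 7t, y = -4 + 8t, z = 9 - 18t


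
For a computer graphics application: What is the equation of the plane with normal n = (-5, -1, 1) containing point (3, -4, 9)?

The plane through P with normal n = (a, b, c) satisfies n·(r - P) = 0,
i.e. ax + by + cz = a·x₀ + b·y₀ + c·z₀.
d = (-5)·3 + (-1)·(-4) + 1·9
  = -15 + 4 + 9
  = -2
Equation: -5x - y + z = -2

-5x - y + z = -2


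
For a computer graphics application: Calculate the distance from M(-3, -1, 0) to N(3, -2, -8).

d = √[(x₂-x₁)² + (y₂-y₁)² + (z₂-z₁)²]
  = √[6² + (-1)² + (-8)²]
  = √[36 + 1 + 64]
  = √101
  ≈ 10.05

10.05


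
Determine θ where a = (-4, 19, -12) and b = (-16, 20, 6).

a·b = (-4)·(-16) + 19·20 + (-12)·6 = 64 + 380 - 72 = 372
|a| = √((-4)² + 19² + (-12)²) = √521 ≈ 22.83
|b| = √((-16)² + 20² + 6²) = √692 ≈ 26.31
cos θ = (a·b)/(|a||b|) = 372/(22.83·26.31) ≈ 0.6195
θ = arccos(0.6195) ≈ 51.72°

51.72°


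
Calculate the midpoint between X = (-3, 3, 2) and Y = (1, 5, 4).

M = ((x₁+x₂)/2, (y₁+y₂)/2, (z₁+z₂)/2)
  = ((-3 + 1)/2, (3 + 5)/2, (2 + 4)/2)
  = (-2/2, 8/2, 6/2)
  = (-1, 4, 3)

(-1, 4, 3)


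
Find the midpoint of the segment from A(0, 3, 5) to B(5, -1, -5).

M = ((x₁+x₂)/2, (y₁+y₂)/2, (z₁+z₂)/2)
  = ((0 + 5)/2, (3 - 1)/2, (5 - 5)/2)
  = (5/2, 2/2, 0/2)
  = (2.5, 1, 0)

(2.5, 1, 0)


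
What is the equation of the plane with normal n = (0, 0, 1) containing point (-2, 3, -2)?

The plane through P with normal n = (a, b, c) satisfies n·(r - P) = 0,
i.e. ax + by + cz = a·x₀ + b·y₀ + c·z₀.
d = 0·(-2) + 0·3 + 1·(-2)
  = 0 + 0 - 2
  = -2
Equation: z = -2

z = -2


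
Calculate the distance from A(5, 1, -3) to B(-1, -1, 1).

d = √[(x₂-x₁)² + (y₂-y₁)² + (z₂-z₁)²]
  = √[(-6)² + (-2)² + 4²]
  = √[36 + 4 + 16]
  = √56
  ≈ 7.483

7.483


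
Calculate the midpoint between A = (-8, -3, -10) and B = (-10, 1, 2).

M = ((x₁+x₂)/2, (y₁+y₂)/2, (z₁+z₂)/2)
  = ((-8 - 10)/2, (-3 + 1)/2, (-10 + 2)/2)
  = (-18/2, -2/2, -8/2)
  = (-9, -1, -4)

(-9, -1, -4)


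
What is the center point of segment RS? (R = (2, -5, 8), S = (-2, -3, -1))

M = ((x₁+x₂)/2, (y₁+y₂)/2, (z₁+z₂)/2)
  = ((2 - 2)/2, (-5 - 3)/2, (8 - 1)/2)
  = (0/2, -8/2, 7/2)
  = (0, -4, 3.5)

(0, -4, 3.5)


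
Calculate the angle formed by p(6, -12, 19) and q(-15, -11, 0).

p·q = 6·(-15) + (-12)·(-11) + 19·0 = -90 + 132 + 0 = 42
|p| = √(6² + (-12)² + 19²) = √541 ≈ 23.26
|q| = √((-15)² + (-11)² + 0²) = √346 ≈ 18.6
cos θ = (p·q)/(|p||q|) = 42/(23.26·18.6) ≈ 0.09708
θ = arccos(0.09708) ≈ 84.43°

84.43°


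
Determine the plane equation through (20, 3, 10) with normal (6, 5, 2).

The plane through P with normal n = (a, b, c) satisfies n·(r - P) = 0,
i.e. ax + by + cz = a·x₀ + b·y₀ + c·z₀.
d = 6·20 + 5·3 + 2·10
  = 120 + 15 + 20
  = 155
Equation: 6x + 5y + 2z = 155

6x + 5y + 2z = 155


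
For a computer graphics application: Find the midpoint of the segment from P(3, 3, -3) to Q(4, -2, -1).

M = ((x₁+x₂)/2, (y₁+y₂)/2, (z₁+z₂)/2)
  = ((3 + 4)/2, (3 - 2)/2, (-3 - 1)/2)
  = (7/2, 1/2, -4/2)
  = (3.5, 0.5, -2)

(3.5, 0.5, -2)


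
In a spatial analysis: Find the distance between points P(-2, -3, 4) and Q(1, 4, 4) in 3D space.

d = √[(x₂-x₁)² + (y₂-y₁)² + (z₂-z₁)²]
  = √[3² + 7² + 0²]
  = √[9 + 49 + 0]
  = √58
  ≈ 7.616

7.616


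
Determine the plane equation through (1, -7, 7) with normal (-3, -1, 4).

The plane through P with normal n = (a, b, c) satisfies n·(r - P) = 0,
i.e. ax + by + cz = a·x₀ + b·y₀ + c·z₀.
d = (-3)·1 + (-1)·(-7) + 4·7
  = -3 + 7 + 28
  = 32
Equation: -3x - y + 4z = 32

-3x - y + 4z = 32


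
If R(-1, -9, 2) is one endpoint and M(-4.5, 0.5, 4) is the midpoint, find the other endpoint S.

S = 2M - R
  = (2·(-4.5) - (-1), 2·0.5 - (-9), 2·4 - 2)
  = (-9 + 1, 1 + 9, 8 - 2)
  = (-8, 10, 6)

(-8, 10, 6)


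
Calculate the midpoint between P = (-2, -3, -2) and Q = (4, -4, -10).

M = ((x₁+x₂)/2, (y₁+y₂)/2, (z₁+z₂)/2)
  = ((-2 + 4)/2, (-3 - 4)/2, (-2 - 10)/2)
  = (2/2, -7/2, -12/2)
  = (1, -3.5, -6)

(1, -3.5, -6)


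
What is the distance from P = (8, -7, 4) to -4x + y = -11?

distance = |a·x₀ + b·y₀ + c·z₀ - d| / √(a² + b² + c²)
  = |(-4)·8 + 1·(-7) + 0·4 - (-11)| / √((-4)² + 1² + 0²)
  = |-32 - 7 + 0 + 11| / √(16 + 1 + 0)
  = |-28| / √17
  = 28 / 4.123
  ≈ 6.791

6.791


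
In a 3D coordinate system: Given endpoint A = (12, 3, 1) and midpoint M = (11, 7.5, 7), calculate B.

B = 2M - A
  = (2·11 - 12, 2·7.5 - 3, 2·7 - 1)
  = (22 - 12, 15 - 3, 14 - 1)
  = (10, 12, 13)

(10, 12, 13)


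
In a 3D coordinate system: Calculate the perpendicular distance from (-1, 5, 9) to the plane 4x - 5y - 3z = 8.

distance = |a·x₀ + b·y₀ + c·z₀ - d| / √(a² + b² + c²)
  = |4·(-1) + (-5)·5 + (-3)·9 - 8| / √(4² + (-5)² + (-3)²)
  = |-4 - 25 - 27 - 8| / √(16 + 25 + 9)
  = |-64| / √50
  = 64 / 7.071
  ≈ 9.051

9.051


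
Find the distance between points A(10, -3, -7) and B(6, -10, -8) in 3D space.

d = √[(x₂-x₁)² + (y₂-y₁)² + (z₂-z₁)²]
  = √[(-4)² + (-7)² + (-1)²]
  = √[16 + 49 + 1]
  = √66
  ≈ 8.124

8.124


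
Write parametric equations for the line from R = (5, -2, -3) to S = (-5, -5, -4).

Direction vector d = S - R = (-5 - 5, -5 + 2, -4 + 3) = (-10, -3, -1)
Parametric form r = R + t·d:
x = 5 - 10t, y = -2 - 3t, z = -3 - t

x = 5 - 10t, y = -2 - 3t, z = -3 - t


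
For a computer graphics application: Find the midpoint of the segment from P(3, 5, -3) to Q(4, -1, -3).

M = ((x₁+x₂)/2, (y₁+y₂)/2, (z₁+z₂)/2)
  = ((3 + 4)/2, (5 - 1)/2, (-3 - 3)/2)
  = (7/2, 4/2, -6/2)
  = (3.5, 2, -3)

(3.5, 2, -3)


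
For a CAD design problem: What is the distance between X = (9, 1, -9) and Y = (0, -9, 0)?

d = √[(x₂-x₁)² + (y₂-y₁)² + (z₂-z₁)²]
  = √[(-9)² + (-10)² + 9²]
  = √[81 + 100 + 81]
  = √262
  ≈ 16.19

16.19


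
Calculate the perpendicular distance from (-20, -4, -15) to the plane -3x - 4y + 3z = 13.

distance = |a·x₀ + b·y₀ + c·z₀ - d| / √(a² + b² + c²)
  = |(-3)·(-20) + (-4)·(-4) + 3·(-15) - 13| / √((-3)² + (-4)² + 3²)
  = |60 + 16 - 45 - 13| / √(9 + 16 + 9)
  = |18| / √34
  = 18 / 5.831
  ≈ 3.087

3.087


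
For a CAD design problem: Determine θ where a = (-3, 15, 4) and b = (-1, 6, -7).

a·b = (-3)·(-1) + 15·6 + 4·(-7) = 3 + 90 - 28 = 65
|a| = √((-3)² + 15² + 4²) = √250 ≈ 15.81
|b| = √((-1)² + 6² + (-7)²) = √86 ≈ 9.274
cos θ = (a·b)/(|a||b|) = 65/(15.81·9.274) ≈ 0.4433
θ = arccos(0.4433) ≈ 63.69°

63.69°


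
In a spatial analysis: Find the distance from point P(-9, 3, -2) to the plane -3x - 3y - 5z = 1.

distance = |a·x₀ + b·y₀ + c·z₀ - d| / √(a² + b² + c²)
  = |(-3)·(-9) + (-3)·3 + (-5)·(-2) - 1| / √((-3)² + (-3)² + (-5)²)
  = |27 - 9 + 10 - 1| / √(9 + 9 + 25)
  = |27| / √43
  = 27 / 6.557
  ≈ 4.117

4.117


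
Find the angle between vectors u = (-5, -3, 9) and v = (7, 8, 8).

u·v = (-5)·7 + (-3)·8 + 9·8 = -35 - 24 + 72 = 13
|u| = √((-5)² + (-3)² + 9²) = √115 ≈ 10.72
|v| = √(7² + 8² + 8²) = √177 ≈ 13.3
cos θ = (u·v)/(|u||v|) = 13/(10.72·13.3) ≈ 0.09112
θ = arccos(0.09112) ≈ 84.77°

84.77°


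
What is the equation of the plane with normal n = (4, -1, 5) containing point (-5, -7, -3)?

The plane through P with normal n = (a, b, c) satisfies n·(r - P) = 0,
i.e. ax + by + cz = a·x₀ + b·y₀ + c·z₀.
d = 4·(-5) + (-1)·(-7) + 5·(-3)
  = -20 + 7 - 15
  = -28
Equation: 4x - y + 5z = -28

4x - y + 5z = -28


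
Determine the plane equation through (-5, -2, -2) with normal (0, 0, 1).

The plane through P with normal n = (a, b, c) satisfies n·(r - P) = 0,
i.e. ax + by + cz = a·x₀ + b·y₀ + c·z₀.
d = 0·(-5) + 0·(-2) + 1·(-2)
  = 0 + 0 - 2
  = -2
Equation: z = -2

z = -2


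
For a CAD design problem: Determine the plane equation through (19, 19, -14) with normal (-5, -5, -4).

The plane through P with normal n = (a, b, c) satisfies n·(r - P) = 0,
i.e. ax + by + cz = a·x₀ + b·y₀ + c·z₀.
d = (-5)·19 + (-5)·19 + (-4)·(-14)
  = -95 - 95 + 56
  = -134
Equation: -5x - 5y - 4z = -134

-5x - 5y - 4z = -134


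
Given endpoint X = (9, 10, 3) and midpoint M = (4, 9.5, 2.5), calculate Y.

Y = 2M - X
  = (2·4 - 9, 2·9.5 - 10, 2·2.5 - 3)
  = (8 - 9, 19 - 10, 5 - 3)
  = (-1, 9, 2)

(-1, 9, 2)


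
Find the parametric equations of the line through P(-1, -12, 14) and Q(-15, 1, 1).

Direction vector d = Q - P = (-15 + 1, 1 + 12, 1 - 14) = (-14, 13, -13)
Parametric form r = P + t·d:
x = -1 - 14t, y = -12 + 13t, z = 14 - 13t

x = -1 - 14t, y = -12 + 13t, z = 14 - 13t


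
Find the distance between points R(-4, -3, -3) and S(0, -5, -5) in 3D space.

d = √[(x₂-x₁)² + (y₂-y₁)² + (z₂-z₁)²]
  = √[4² + (-2)² + (-2)²]
  = √[16 + 4 + 4]
  = √24
  ≈ 4.899

4.899


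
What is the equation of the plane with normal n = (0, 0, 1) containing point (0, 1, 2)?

The plane through P with normal n = (a, b, c) satisfies n·(r - P) = 0,
i.e. ax + by + cz = a·x₀ + b·y₀ + c·z₀.
d = 0·0 + 0·1 + 1·2
  = 0 + 0 + 2
  = 2
Equation: z = 2

z = 2


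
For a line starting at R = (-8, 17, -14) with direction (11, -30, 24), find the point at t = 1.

P(t) = R + t·d
  = (-8 + 11·1, 17 + (-30)·1, -14 + 24·1)
  = (-8 + 11, 17 - 30, -14 + 24)
  = (3, -13, 10)

(3, -13, 10)


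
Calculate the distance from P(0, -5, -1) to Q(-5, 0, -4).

d = √[(x₂-x₁)² + (y₂-y₁)² + (z₂-z₁)²]
  = √[(-5)² + 5² + (-3)²]
  = √[25 + 25 + 9]
  = √59
  ≈ 7.681

7.681


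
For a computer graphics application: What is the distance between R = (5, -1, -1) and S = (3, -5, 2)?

d = √[(x₂-x₁)² + (y₂-y₁)² + (z₂-z₁)²]
  = √[(-2)² + (-4)² + 3²]
  = √[4 + 16 + 9]
  = √29
  ≈ 5.385

5.385


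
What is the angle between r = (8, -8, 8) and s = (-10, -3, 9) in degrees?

r·s = 8·(-10) + (-8)·(-3) + 8·9 = -80 + 24 + 72 = 16
|r| = √(8² + (-8)² + 8²) = √192 ≈ 13.86
|s| = √((-10)² + (-3)² + 9²) = √190 ≈ 13.78
cos θ = (r·s)/(|r||s|) = 16/(13.86·13.78) ≈ 0.08377
θ = arccos(0.08377) ≈ 85.19°

85.19°


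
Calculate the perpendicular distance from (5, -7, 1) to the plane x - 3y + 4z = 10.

distance = |a·x₀ + b·y₀ + c·z₀ - d| / √(a² + b² + c²)
  = |1·5 + (-3)·(-7) + 4·1 - 10| / √(1² + (-3)² + 4²)
  = |5 + 21 + 4 - 10| / √(1 + 9 + 16)
  = |20| / √26
  = 20 / 5.099
  ≈ 3.922

3.922


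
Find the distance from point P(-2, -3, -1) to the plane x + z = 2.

distance = |a·x₀ + b·y₀ + c·z₀ - d| / √(a² + b² + c²)
  = |1·(-2) + 0·(-3) + 1·(-1) - 2| / √(1² + 0² + 1²)
  = |-2 + 0 - 1 - 2| / √(1 + 0 + 1)
  = |-5| / √2
  = 5 / 1.414
  ≈ 3.536

3.536


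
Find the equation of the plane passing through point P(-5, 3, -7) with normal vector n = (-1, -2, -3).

The plane through P with normal n = (a, b, c) satisfies n·(r - P) = 0,
i.e. ax + by + cz = a·x₀ + b·y₀ + c·z₀.
d = (-1)·(-5) + (-2)·3 + (-3)·(-7)
  = 5 - 6 + 21
  = 20
Equation: -x - 2y - 3z = 20

-x - 2y - 3z = 20


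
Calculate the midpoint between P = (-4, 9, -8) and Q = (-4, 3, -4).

M = ((x₁+x₂)/2, (y₁+y₂)/2, (z₁+z₂)/2)
  = ((-4 - 4)/2, (9 + 3)/2, (-8 - 4)/2)
  = (-8/2, 12/2, -12/2)
  = (-4, 6, -6)

(-4, 6, -6)


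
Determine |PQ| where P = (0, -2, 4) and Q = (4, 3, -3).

d = √[(x₂-x₁)² + (y₂-y₁)² + (z₂-z₁)²]
  = √[4² + 5² + (-7)²]
  = √[16 + 25 + 49]
  = √90
  ≈ 9.487

9.487


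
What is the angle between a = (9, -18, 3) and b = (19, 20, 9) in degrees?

a·b = 9·19 + (-18)·20 + 3·9 = 171 - 360 + 27 = -162
|a| = √(9² + (-18)² + 3²) = √414 ≈ 20.35
|b| = √(19² + 20² + 9²) = √842 ≈ 29.02
cos θ = (a·b)/(|a||b|) = -162/(20.35·29.02) ≈ -0.2744
θ = arccos(-0.2744) ≈ 105.9°

105.9°


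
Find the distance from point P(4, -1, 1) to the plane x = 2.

distance = |a·x₀ + b·y₀ + c·z₀ - d| / √(a² + b² + c²)
  = |1·4 + 0·(-1) + 0·1 - 2| / √(1² + 0² + 0²)
  = |4 + 0 + 0 - 2| / √(1 + 0 + 0)
  = |2| / √1
  = 2 / 1
  ≈ 2

2


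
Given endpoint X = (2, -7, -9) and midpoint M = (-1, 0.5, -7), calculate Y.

Y = 2M - X
  = (2·(-1) - 2, 2·0.5 - (-7), 2·(-7) - (-9))
  = (-2 - 2, 1 + 7, -14 + 9)
  = (-4, 8, -5)

(-4, 8, -5)


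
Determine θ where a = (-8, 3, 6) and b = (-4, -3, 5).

a·b = (-8)·(-4) + 3·(-3) + 6·5 = 32 - 9 + 30 = 53
|a| = √((-8)² + 3² + 6²) = √109 ≈ 10.44
|b| = √((-4)² + (-3)² + 5²) = √50 ≈ 7.071
cos θ = (a·b)/(|a||b|) = 53/(10.44·7.071) ≈ 0.7179
θ = arccos(0.7179) ≈ 44.12°

44.12°


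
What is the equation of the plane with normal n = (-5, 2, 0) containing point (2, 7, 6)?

The plane through P with normal n = (a, b, c) satisfies n·(r - P) = 0,
i.e. ax + by + cz = a·x₀ + b·y₀ + c·z₀.
d = (-5)·2 + 2·7 + 0·6
  = -10 + 14 + 0
  = 4
Equation: -5x + 2y = 4

-5x + 2y = 4


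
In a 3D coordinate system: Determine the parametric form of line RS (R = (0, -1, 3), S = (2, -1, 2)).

Direction vector d = S - R = (2 + 0, -1 + 1, 2 - 3) = (2, 0, -1)
Parametric form r = R + t·d:
x = 0 + 2t, y = -1, z = 3 - t

x = 0 + 2t, y = -1, z = 3 - t


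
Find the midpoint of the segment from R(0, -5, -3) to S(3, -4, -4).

M = ((x₁+x₂)/2, (y₁+y₂)/2, (z₁+z₂)/2)
  = ((0 + 3)/2, (-5 - 4)/2, (-3 - 4)/2)
  = (3/2, -9/2, -7/2)
  = (1.5, -4.5, -3.5)

(1.5, -4.5, -3.5)


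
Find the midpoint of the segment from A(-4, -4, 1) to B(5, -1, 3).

M = ((x₁+x₂)/2, (y₁+y₂)/2, (z₁+z₂)/2)
  = ((-4 + 5)/2, (-4 - 1)/2, (1 + 3)/2)
  = (1/2, -5/2, 4/2)
  = (0.5, -2.5, 2)

(0.5, -2.5, 2)


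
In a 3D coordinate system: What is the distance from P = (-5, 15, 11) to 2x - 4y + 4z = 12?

distance = |a·x₀ + b·y₀ + c·z₀ - d| / √(a² + b² + c²)
  = |2·(-5) + (-4)·15 + 4·11 - 12| / √(2² + (-4)² + 4²)
  = |-10 - 60 + 44 - 12| / √(4 + 16 + 16)
  = |-38| / √36
  = 38 / 6
  ≈ 6.333

6.333


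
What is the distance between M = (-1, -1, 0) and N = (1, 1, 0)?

d = √[(x₂-x₁)² + (y₂-y₁)² + (z₂-z₁)²]
  = √[2² + 2² + 0²]
  = √[4 + 4 + 0]
  = √8
  ≈ 2.828

2.828


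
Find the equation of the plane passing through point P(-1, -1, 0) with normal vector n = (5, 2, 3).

The plane through P with normal n = (a, b, c) satisfies n·(r - P) = 0,
i.e. ax + by + cz = a·x₀ + b·y₀ + c·z₀.
d = 5·(-1) + 2·(-1) + 3·0
  = -5 - 2 + 0
  = -7
Equation: 5x + 2y + 3z = -7

5x + 2y + 3z = -7


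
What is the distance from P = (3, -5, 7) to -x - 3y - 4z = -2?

distance = |a·x₀ + b·y₀ + c·z₀ - d| / √(a² + b² + c²)
  = |(-1)·3 + (-3)·(-5) + (-4)·7 - (-2)| / √((-1)² + (-3)² + (-4)²)
  = |-3 + 15 - 28 + 2| / √(1 + 9 + 16)
  = |-14| / √26
  = 14 / 5.099
  ≈ 2.746

2.746


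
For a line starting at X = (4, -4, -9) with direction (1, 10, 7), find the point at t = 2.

P(t) = X + t·d
  = (4 + 1·2, -4 + 10·2, -9 + 7·2)
  = (4 + 2, -4 + 20, -9 + 14)
  = (6, 16, 5)

(6, 16, 5)


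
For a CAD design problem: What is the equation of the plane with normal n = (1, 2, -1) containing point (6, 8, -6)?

The plane through P with normal n = (a, b, c) satisfies n·(r - P) = 0,
i.e. ax + by + cz = a·x₀ + b·y₀ + c·z₀.
d = 1·6 + 2·8 + (-1)·(-6)
  = 6 + 16 + 6
  = 28
Equation: x + 2y - z = 28

x + 2y - z = 28


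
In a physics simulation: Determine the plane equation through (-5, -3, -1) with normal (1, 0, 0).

The plane through P with normal n = (a, b, c) satisfies n·(r - P) = 0,
i.e. ax + by + cz = a·x₀ + b·y₀ + c·z₀.
d = 1·(-5) + 0·(-3) + 0·(-1)
  = -5 + 0 + 0
  = -5
Equation: x = -5

x = -5


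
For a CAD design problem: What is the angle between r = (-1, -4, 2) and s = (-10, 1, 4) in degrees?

r·s = (-1)·(-10) + (-4)·1 + 2·4 = 10 - 4 + 8 = 14
|r| = √((-1)² + (-4)² + 2²) = √21 ≈ 4.583
|s| = √((-10)² + 1² + 4²) = √117 ≈ 10.82
cos θ = (r·s)/(|r||s|) = 14/(4.583·10.82) ≈ 0.2824
θ = arccos(0.2824) ≈ 73.59°

73.59°


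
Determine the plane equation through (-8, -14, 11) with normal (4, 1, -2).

The plane through P with normal n = (a, b, c) satisfies n·(r - P) = 0,
i.e. ax + by + cz = a·x₀ + b·y₀ + c·z₀.
d = 4·(-8) + 1·(-14) + (-2)·11
  = -32 - 14 - 22
  = -68
Equation: 4x + y - 2z = -68

4x + y - 2z = -68


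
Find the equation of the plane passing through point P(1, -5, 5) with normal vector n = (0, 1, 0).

The plane through P with normal n = (a, b, c) satisfies n·(r - P) = 0,
i.e. ax + by + cz = a·x₀ + b·y₀ + c·z₀.
d = 0·1 + 1·(-5) + 0·5
  = 0 - 5 + 0
  = -5
Equation: y = -5

y = -5


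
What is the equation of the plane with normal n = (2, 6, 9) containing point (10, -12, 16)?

The plane through P with normal n = (a, b, c) satisfies n·(r - P) = 0,
i.e. ax + by + cz = a·x₀ + b·y₀ + c·z₀.
d = 2·10 + 6·(-12) + 9·16
  = 20 - 72 + 144
  = 92
Equation: 2x + 6y + 9z = 92

2x + 6y + 9z = 92


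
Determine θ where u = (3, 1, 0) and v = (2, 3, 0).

u·v = 3·2 + 1·3 + 0·0 = 6 + 3 + 0 = 9
|u| = √(3² + 1² + 0²) = √10 ≈ 3.162
|v| = √(2² + 3² + 0²) = √13 ≈ 3.606
cos θ = (u·v)/(|u||v|) = 9/(3.162·3.606) ≈ 0.7894
θ = arccos(0.7894) ≈ 37.87°

37.87°


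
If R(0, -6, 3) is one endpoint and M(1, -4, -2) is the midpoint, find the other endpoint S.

S = 2M - R
  = (2·1 - 0, 2·(-4) - (-6), 2·(-2) - 3)
  = (2 + 0, -8 + 6, -4 - 3)
  = (2, -2, -7)

(2, -2, -7)


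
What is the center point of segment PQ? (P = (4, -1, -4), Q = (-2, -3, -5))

M = ((x₁+x₂)/2, (y₁+y₂)/2, (z₁+z₂)/2)
  = ((4 - 2)/2, (-1 - 3)/2, (-4 - 5)/2)
  = (2/2, -4/2, -9/2)
  = (1, -2, -4.5)

(1, -2, -4.5)


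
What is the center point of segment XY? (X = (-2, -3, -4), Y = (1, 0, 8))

M = ((x₁+x₂)/2, (y₁+y₂)/2, (z₁+z₂)/2)
  = ((-2 + 1)/2, (-3 + 0)/2, (-4 + 8)/2)
  = (-1/2, -3/2, 4/2)
  = (-0.5, -1.5, 2)

(-0.5, -1.5, 2)


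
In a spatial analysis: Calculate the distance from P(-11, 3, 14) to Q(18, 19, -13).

d = √[(x₂-x₁)² + (y₂-y₁)² + (z₂-z₁)²]
  = √[29² + 16² + (-27)²]
  = √[841 + 256 + 729]
  = √1826
  ≈ 42.73

42.73


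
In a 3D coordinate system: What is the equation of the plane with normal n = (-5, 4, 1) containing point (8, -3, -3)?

The plane through P with normal n = (a, b, c) satisfies n·(r - P) = 0,
i.e. ax + by + cz = a·x₀ + b·y₀ + c·z₀.
d = (-5)·8 + 4·(-3) + 1·(-3)
  = -40 - 12 - 3
  = -55
Equation: -5x + 4y + z = -55

-5x + 4y + z = -55


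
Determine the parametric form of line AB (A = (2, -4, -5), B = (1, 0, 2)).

Direction vector d = B - A = (1 - 2, 0 + 4, 2 + 5) = (-1, 4, 7)
Parametric form r = A + t·d:
x = 2 - t, y = -4 + 4t, z = -5 + 7t

x = 2 - t, y = -4 + 4t, z = -5 + 7t


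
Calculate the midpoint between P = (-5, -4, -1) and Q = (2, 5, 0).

M = ((x₁+x₂)/2, (y₁+y₂)/2, (z₁+z₂)/2)
  = ((-5 + 2)/2, (-4 + 5)/2, (-1 + 0)/2)
  = (-3/2, 1/2, -1/2)
  = (-1.5, 0.5, -0.5)

(-1.5, 0.5, -0.5)


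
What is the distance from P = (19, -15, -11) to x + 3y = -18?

distance = |a·x₀ + b·y₀ + c·z₀ - d| / √(a² + b² + c²)
  = |1·19 + 3·(-15) + 0·(-11) - (-18)| / √(1² + 3² + 0²)
  = |19 - 45 + 0 + 18| / √(1 + 9 + 0)
  = |-8| / √10
  = 8 / 3.162
  ≈ 2.53

2.53


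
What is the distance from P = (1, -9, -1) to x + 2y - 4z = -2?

distance = |a·x₀ + b·y₀ + c·z₀ - d| / √(a² + b² + c²)
  = |1·1 + 2·(-9) + (-4)·(-1) - (-2)| / √(1² + 2² + (-4)²)
  = |1 - 18 + 4 + 2| / √(1 + 4 + 16)
  = |-11| / √21
  = 11 / 4.583
  ≈ 2.4

2.4


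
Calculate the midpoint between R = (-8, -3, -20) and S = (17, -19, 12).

M = ((x₁+x₂)/2, (y₁+y₂)/2, (z₁+z₂)/2)
  = ((-8 + 17)/2, (-3 - 19)/2, (-20 + 12)/2)
  = (9/2, -22/2, -8/2)
  = (4.5, -11, -4)

(4.5, -11, -4)


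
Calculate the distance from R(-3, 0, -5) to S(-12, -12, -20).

d = √[(x₂-x₁)² + (y₂-y₁)² + (z₂-z₁)²]
  = √[(-9)² + (-12)² + (-15)²]
  = √[81 + 144 + 225]
  = √450
  ≈ 21.21

21.21


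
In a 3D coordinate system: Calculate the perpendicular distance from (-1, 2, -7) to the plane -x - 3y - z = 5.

distance = |a·x₀ + b·y₀ + c·z₀ - d| / √(a² + b² + c²)
  = |(-1)·(-1) + (-3)·2 + (-1)·(-7) - 5| / √((-1)² + (-3)² + (-1)²)
  = |1 - 6 + 7 - 5| / √(1 + 9 + 1)
  = |-3| / √11
  = 3 / 3.317
  ≈ 0.9045

0.9045


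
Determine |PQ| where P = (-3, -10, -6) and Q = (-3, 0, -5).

d = √[(x₂-x₁)² + (y₂-y₁)² + (z₂-z₁)²]
  = √[0² + 10² + 1²]
  = √[0 + 100 + 1]
  = √101
  ≈ 10.05

10.05


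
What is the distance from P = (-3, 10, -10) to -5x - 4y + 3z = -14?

distance = |a·x₀ + b·y₀ + c·z₀ - d| / √(a² + b² + c²)
  = |(-5)·(-3) + (-4)·10 + 3·(-10) - (-14)| / √((-5)² + (-4)² + 3²)
  = |15 - 40 - 30 + 14| / √(25 + 16 + 9)
  = |-41| / √50
  = 41 / 7.071
  ≈ 5.798

5.798


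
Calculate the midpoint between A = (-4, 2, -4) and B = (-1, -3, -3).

M = ((x₁+x₂)/2, (y₁+y₂)/2, (z₁+z₂)/2)
  = ((-4 - 1)/2, (2 - 3)/2, (-4 - 3)/2)
  = (-5/2, -1/2, -7/2)
  = (-2.5, -0.5, -3.5)

(-2.5, -0.5, -3.5)


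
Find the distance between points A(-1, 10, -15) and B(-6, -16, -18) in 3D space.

d = √[(x₂-x₁)² + (y₂-y₁)² + (z₂-z₁)²]
  = √[(-5)² + (-26)² + (-3)²]
  = √[25 + 676 + 9]
  = √710
  ≈ 26.65

26.65


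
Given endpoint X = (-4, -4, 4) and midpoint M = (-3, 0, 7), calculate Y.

Y = 2M - X
  = (2·(-3) - (-4), 2·0 - (-4), 2·7 - 4)
  = (-6 + 4, 0 + 4, 14 - 4)
  = (-2, 4, 10)

(-2, 4, 10)


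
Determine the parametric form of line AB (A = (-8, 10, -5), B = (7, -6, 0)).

Direction vector d = B - A = (7 + 8, -6 - 10, 0 + 5) = (15, -16, 5)
Parametric form r = A + t·d:
x = -8 + 15t, y = 10 - 16t, z = -5 + 5t

x = -8 + 15t, y = 10 - 16t, z = -5 + 5t


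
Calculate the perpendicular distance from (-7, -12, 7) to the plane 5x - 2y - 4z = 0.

distance = |a·x₀ + b·y₀ + c·z₀ - d| / √(a² + b² + c²)
  = |5·(-7) + (-2)·(-12) + (-4)·7 - 0| / √(5² + (-2)² + (-4)²)
  = |-35 + 24 - 28 + 0| / √(25 + 4 + 16)
  = |-39| / √45
  = 39 / 6.708
  ≈ 5.814

5.814


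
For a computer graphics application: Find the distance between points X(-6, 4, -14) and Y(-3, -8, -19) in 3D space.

d = √[(x₂-x₁)² + (y₂-y₁)² + (z₂-z₁)²]
  = √[3² + (-12)² + (-5)²]
  = √[9 + 144 + 25]
  = √178
  ≈ 13.34

13.34


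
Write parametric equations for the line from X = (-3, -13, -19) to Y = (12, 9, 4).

Direction vector d = Y - X = (12 + 3, 9 + 13, 4 + 19) = (15, 22, 23)
Parametric form r = X + t·d:
x = -3 + 15t, y = -13 + 22t, z = -19 + 23t

x = -3 + 15t, y = -13 + 22t, z = -19 + 23t


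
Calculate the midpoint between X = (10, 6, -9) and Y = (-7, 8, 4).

M = ((x₁+x₂)/2, (y₁+y₂)/2, (z₁+z₂)/2)
  = ((10 - 7)/2, (6 + 8)/2, (-9 + 4)/2)
  = (3/2, 14/2, -5/2)
  = (1.5, 7, -2.5)

(1.5, 7, -2.5)


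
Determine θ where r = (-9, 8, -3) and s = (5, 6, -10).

r·s = (-9)·5 + 8·6 + (-3)·(-10) = -45 + 48 + 30 = 33
|r| = √((-9)² + 8² + (-3)²) = √154 ≈ 12.41
|s| = √(5² + 6² + (-10)²) = √161 ≈ 12.69
cos θ = (r·s)/(|r||s|) = 33/(12.41·12.69) ≈ 0.2096
θ = arccos(0.2096) ≈ 77.9°

77.9°


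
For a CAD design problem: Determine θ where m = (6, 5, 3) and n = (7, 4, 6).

m·n = 6·7 + 5·4 + 3·6 = 42 + 20 + 18 = 80
|m| = √(6² + 5² + 3²) = √70 ≈ 8.367
|n| = √(7² + 4² + 6²) = √101 ≈ 10.05
cos θ = (m·n)/(|m||n|) = 80/(8.367·10.05) ≈ 0.9514
θ = arccos(0.9514) ≈ 17.93°

17.93°


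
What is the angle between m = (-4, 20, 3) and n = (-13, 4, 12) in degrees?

m·n = (-4)·(-13) + 20·4 + 3·12 = 52 + 80 + 36 = 168
|m| = √((-4)² + 20² + 3²) = √425 ≈ 20.62
|n| = √((-13)² + 4² + 12²) = √329 ≈ 18.14
cos θ = (m·n)/(|m||n|) = 168/(20.62·18.14) ≈ 0.4493
θ = arccos(0.4493) ≈ 63.3°

63.3°


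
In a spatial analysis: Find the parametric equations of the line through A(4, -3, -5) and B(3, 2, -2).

Direction vector d = B - A = (3 - 4, 2 + 3, -2 + 5) = (-1, 5, 3)
Parametric form r = A + t·d:
x = 4 - t, y = -3 + 5t, z = -5 + 3t

x = 4 - t, y = -3 + 5t, z = -5 + 3t


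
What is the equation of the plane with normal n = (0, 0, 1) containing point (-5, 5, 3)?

The plane through P with normal n = (a, b, c) satisfies n·(r - P) = 0,
i.e. ax + by + cz = a·x₀ + b·y₀ + c·z₀.
d = 0·(-5) + 0·5 + 1·3
  = 0 + 0 + 3
  = 3
Equation: z = 3

z = 3


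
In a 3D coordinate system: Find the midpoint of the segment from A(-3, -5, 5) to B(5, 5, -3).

M = ((x₁+x₂)/2, (y₁+y₂)/2, (z₁+z₂)/2)
  = ((-3 + 5)/2, (-5 + 5)/2, (5 - 3)/2)
  = (2/2, 0/2, 2/2)
  = (1, 0, 1)

(1, 0, 1)


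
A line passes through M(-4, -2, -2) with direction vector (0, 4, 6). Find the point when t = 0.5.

P(t) = M + t·d
  = (-4 + 0·0.5, -2 + 4·0.5, -2 + 6·0.5)
  = (-4 + 0, -2 + 2, -2 + 3)
  = (-4, 0, 1)

(-4, 0, 1)


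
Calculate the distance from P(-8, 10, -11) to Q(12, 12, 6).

d = √[(x₂-x₁)² + (y₂-y₁)² + (z₂-z₁)²]
  = √[20² + 2² + 17²]
  = √[400 + 4 + 289]
  = √693
  ≈ 26.32

26.32


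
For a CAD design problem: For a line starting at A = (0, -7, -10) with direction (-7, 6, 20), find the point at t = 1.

P(t) = A + t·d
  = (0 + (-7)·1, -7 + 6·1, -10 + 20·1)
  = (0 - 7, -7 + 6, -10 + 20)
  = (-7, -1, 10)

(-7, -1, 10)


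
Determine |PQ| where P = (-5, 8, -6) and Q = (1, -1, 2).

d = √[(x₂-x₁)² + (y₂-y₁)² + (z₂-z₁)²]
  = √[6² + (-9)² + 8²]
  = √[36 + 81 + 64]
  = √181
  ≈ 13.45

13.45


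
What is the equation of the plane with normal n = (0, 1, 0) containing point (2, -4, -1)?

The plane through P with normal n = (a, b, c) satisfies n·(r - P) = 0,
i.e. ax + by + cz = a·x₀ + b·y₀ + c·z₀.
d = 0·2 + 1·(-4) + 0·(-1)
  = 0 - 4 + 0
  = -4
Equation: y = -4

y = -4


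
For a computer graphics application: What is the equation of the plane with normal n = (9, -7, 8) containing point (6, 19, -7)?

The plane through P with normal n = (a, b, c) satisfies n·(r - P) = 0,
i.e. ax + by + cz = a·x₀ + b·y₀ + c·z₀.
d = 9·6 + (-7)·19 + 8·(-7)
  = 54 - 133 - 56
  = -135
Equation: 9x - 7y + 8z = -135

9x - 7y + 8z = -135
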